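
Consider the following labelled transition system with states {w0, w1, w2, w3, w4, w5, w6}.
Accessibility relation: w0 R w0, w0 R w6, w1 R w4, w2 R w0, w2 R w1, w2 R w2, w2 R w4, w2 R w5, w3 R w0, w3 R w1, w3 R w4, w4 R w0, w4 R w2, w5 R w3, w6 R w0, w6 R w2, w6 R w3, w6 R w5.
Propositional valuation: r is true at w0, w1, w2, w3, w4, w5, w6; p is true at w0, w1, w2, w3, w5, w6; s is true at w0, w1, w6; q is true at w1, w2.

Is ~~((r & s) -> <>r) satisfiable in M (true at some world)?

Yes

Recall that <>ψ holds at a world iff ψ holds at some accessible world.
Let φ = ~~((r & s) -> <>r). Evaluate φ at each world:
  w0 (successors {w0, w6}): φ is true.
  w1 (successors {w4}): φ is true.
  w2 (successors {w0, w1, w2, w4, w5}): φ is true.
  w3 (successors {w0, w1, w4}): φ is true.
  w4 (successors {w0, w2}): φ is true.
  w5 (successors {w3}): φ is true.
  w6 (successors {w0, w2, w3, w5}): φ is true.
Detail at w0 (witness):
  At w0: ~((r & s) -> <>r) is false, so ~~((r & s) -> <>r) is true.
    At w0: (r & s) -> <>r is true, so ~((r & s) -> <>r) is false.
      At w0: r & s is true, <>r is true, so (r & s) -> <>r is true.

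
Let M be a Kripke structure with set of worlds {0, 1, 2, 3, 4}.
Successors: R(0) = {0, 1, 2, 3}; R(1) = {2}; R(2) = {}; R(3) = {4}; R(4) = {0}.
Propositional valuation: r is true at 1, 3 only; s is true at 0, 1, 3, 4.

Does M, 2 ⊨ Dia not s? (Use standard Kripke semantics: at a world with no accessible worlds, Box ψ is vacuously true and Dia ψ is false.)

No

At 2: no accessible worlds, so Dia not s is false.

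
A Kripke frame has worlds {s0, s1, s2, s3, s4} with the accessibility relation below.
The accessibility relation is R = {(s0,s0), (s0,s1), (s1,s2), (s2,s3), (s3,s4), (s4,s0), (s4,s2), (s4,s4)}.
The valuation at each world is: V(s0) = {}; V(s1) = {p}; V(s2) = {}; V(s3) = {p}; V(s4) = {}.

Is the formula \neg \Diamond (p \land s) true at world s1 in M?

Yes

At s1: \Diamond (p \land s) is false, so \neg \Diamond (p \land s) is true.
  At s1: \Diamond (p \land s) requires p \land s at some successor in {s2}.
    At s2: p \land s is false.
  So \Diamond (p \land s) is false at s1.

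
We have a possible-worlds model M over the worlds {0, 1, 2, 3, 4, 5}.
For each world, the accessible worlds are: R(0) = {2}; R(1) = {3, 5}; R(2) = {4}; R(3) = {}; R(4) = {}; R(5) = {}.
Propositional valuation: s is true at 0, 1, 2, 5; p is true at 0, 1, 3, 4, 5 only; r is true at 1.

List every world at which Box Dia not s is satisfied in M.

Let φ = Box Dia not s. Evaluate φ at each world:
  0 (successors {2}): φ is true.
  1 (successors {3, 5}): φ is false.
  2 (successors {4}): φ is false.
  3 (successors ∅): φ is true.
  4 (successors ∅): φ is true.
  5 (successors ∅): φ is true.
For instance, at 0:
  At 0: Box Dia not s requires Dia not s at every successor {2}.
      At 2: Dia not s requires not s at some successor in {4}.
        not s holds at 4, so Dia not s is true at 2.
  So Box Dia not s is true at 0.
Satisfying worlds: {0, 3, 4, 5}

0, 3, 4, 5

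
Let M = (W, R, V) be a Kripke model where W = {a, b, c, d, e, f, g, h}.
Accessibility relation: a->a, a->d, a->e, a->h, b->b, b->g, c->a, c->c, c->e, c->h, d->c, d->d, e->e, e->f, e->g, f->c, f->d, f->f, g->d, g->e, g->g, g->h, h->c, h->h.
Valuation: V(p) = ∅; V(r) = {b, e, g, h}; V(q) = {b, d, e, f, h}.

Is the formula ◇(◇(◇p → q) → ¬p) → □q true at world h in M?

No

At h: ◇(◇(◇p → q) → ¬p) is true, □q is false, so ◇(◇(◇p → q) → ¬p) → □q is false.
  At h: ◇(◇(◇p → q) → ¬p) requires ◇(◇p → q) → ¬p at some successor in {c, h}.
    ◇(◇p → q) → ¬p holds at c, so ◇(◇(◇p → q) → ¬p) is true at h.
      At c: ◇(◇p → q) is true, ¬p is true, so ◇(◇p → q) → ¬p is true.
  At h: □q requires q at every successor {c, h}.
    q fails at c, so □q is false at h.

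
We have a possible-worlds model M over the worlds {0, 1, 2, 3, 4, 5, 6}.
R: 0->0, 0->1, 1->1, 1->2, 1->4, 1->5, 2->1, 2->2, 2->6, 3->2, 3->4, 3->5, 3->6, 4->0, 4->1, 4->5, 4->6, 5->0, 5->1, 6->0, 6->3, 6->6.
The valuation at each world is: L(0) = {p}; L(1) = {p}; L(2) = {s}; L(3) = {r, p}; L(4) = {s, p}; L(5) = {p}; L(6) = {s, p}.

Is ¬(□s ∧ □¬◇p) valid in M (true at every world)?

Yes

Let φ = ¬(□s ∧ □¬◇p). Evaluate φ at each world:
  0 (successors {0, 1}): φ is true.
  1 (successors {1, 2, 4, 5}): φ is true.
  2 (successors {1, 2, 6}): φ is true.
  3 (successors {2, 4, 5, 6}): φ is true.
  4 (successors {0, 1, 5, 6}): φ is true.
  5 (successors {0, 1}): φ is true.
  6 (successors {0, 3, 6}): φ is true.
For instance, at 2:
  At 2: □s ∧ □¬◇p is false, so ¬(□s ∧ □¬◇p) is true.
    At 2: □s is false, □¬◇p is false, so □s ∧ □¬◇p is false.
      At 2: □s requires s at every successor {1, 2, 6}.
        s fails at 1, so □s is false at 2.
      At 2: □¬◇p requires ¬◇p at every successor {1, 2, 6}.
        ¬◇p fails at 1, so □¬◇p is false at 2.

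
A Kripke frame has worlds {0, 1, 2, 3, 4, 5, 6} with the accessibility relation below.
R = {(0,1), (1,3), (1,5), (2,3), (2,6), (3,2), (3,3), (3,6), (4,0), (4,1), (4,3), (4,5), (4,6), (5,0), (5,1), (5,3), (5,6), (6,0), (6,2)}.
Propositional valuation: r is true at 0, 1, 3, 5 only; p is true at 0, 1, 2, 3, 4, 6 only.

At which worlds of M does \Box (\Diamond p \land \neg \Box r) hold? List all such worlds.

1, 2, 3

Let φ = \Box (\Diamond p \land \neg \Box r). Evaluate φ at each world:
  0 (successors {1}): φ is false.
  1 (successors {3, 5}): φ is true.
  2 (successors {3, 6}): φ is true.
  3 (successors {2, 3, 6}): φ is true.
  4 (successors {0, 1, 3, 5, 6}): φ is false.
  5 (successors {0, 1, 3, 6}): φ is false.
  6 (successors {0, 2}): φ is false.
For instance, at 5:
  At 5: \Box (\Diamond p \land \neg \Box r) requires \Diamond p \land \neg \Box r at every successor {0, 1, 3, 6}.
    \Diamond p \land \neg \Box r fails at 0, so \Box (\Diamond p \land \neg \Box r) is false at 5.
      At 0: \Diamond p is true, \neg \Box r is false, so \Diamond p \land \neg \Box r is false.
Satisfying worlds: {1, 2, 3}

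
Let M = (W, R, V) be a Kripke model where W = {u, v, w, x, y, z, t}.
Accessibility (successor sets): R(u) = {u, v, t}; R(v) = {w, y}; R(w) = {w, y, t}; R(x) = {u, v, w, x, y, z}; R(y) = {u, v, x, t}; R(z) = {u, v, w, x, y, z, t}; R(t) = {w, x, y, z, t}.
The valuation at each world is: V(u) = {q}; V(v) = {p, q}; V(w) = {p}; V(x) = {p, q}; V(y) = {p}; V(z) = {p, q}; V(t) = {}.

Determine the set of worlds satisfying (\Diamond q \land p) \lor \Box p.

v, x, y, z

Recall that \Box ψ holds at a world iff ψ holds at every accessible world, and \Diamond ψ holds iff ψ holds at some accessible world.
Let φ = (\Diamond q \land p) \lor \Box p. Evaluate φ at each world:
  u (successors {u, v, t}): φ is false.
  v (successors {w, y}): φ is true.
  w (successors {w, y, t}): φ is false.
  x (successors {u, v, w, x, y, z}): φ is true.
  y (successors {u, v, x, t}): φ is true.
  z (successors {u, v, w, x, y, z, t}): φ is true.
  t (successors {w, x, y, z, t}): φ is false.
For instance, at w:
  At w: \Diamond q \land p is false, \Box p is false, so (\Diamond q \land p) \lor \Box p is false.
    At w: \Diamond q is false, p is true, so \Diamond q \land p is false.
      At w: \Diamond q requires q at some successor in {w, y, t}.
        At w: q is false.
        At y: q is false.
        At t: q is false.
      So \Diamond q is false at w.
    At w: \Box p requires p at every successor {w, y, t}.
      p fails at t, so \Box p is false at w.
Satisfying worlds: {v, x, y, z}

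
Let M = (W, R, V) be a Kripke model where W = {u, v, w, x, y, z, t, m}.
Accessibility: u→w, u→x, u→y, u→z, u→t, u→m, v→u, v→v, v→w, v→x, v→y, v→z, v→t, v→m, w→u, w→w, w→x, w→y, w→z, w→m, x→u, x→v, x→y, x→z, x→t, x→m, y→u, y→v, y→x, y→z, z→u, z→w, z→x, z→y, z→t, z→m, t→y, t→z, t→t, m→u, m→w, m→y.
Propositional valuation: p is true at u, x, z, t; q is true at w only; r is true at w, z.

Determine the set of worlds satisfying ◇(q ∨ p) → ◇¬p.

Let φ = ◇(q ∨ p) → ◇¬p. Evaluate φ at each world:
  u (successors {w, x, y, z, t, m}): φ is true.
  v (successors {u, v, w, x, y, z, t, m}): φ is true.
  w (successors {u, w, x, y, z, m}): φ is true.
  x (successors {u, v, y, z, t, m}): φ is true.
  y (successors {u, v, x, z}): φ is true.
  z (successors {u, w, x, y, t, m}): φ is true.
  t (successors {y, z, t}): φ is true.
  m (successors {u, w, y}): φ is true.
For instance, at t:
  At t: ◇(q ∨ p) is true, ◇¬p is true, so ◇(q ∨ p) → ◇¬p is true.
    At t: ◇(q ∨ p) requires q ∨ p at some successor in {y, z, t}.
      q ∨ p holds at z, so ◇(q ∨ p) is true at t.
    At t: ◇¬p requires ¬p at some successor in {y, z, t}.
      ¬p holds at y, so ◇¬p is true at t.
Satisfying worlds: {u, v, w, x, y, z, t, m}

u, v, w, x, y, z, t, m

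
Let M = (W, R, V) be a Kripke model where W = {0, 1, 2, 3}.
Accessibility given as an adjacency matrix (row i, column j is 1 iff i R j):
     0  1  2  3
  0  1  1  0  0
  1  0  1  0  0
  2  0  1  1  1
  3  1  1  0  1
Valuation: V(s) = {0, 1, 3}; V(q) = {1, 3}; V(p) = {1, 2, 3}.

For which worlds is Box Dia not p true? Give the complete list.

none

Let φ = Box Dia not p. Evaluate φ at each world:
  0 (successors {0, 1}): φ is false.
  1 (successors {1}): φ is false.
  2 (successors {1, 2, 3}): φ is false.
  3 (successors {0, 1, 3}): φ is false.
For instance, at 1:
  At 1: Box Dia not p requires Dia not p at every successor {1}.
    Dia not p fails at 1, so Box Dia not p is false at 1.
      At 1: Dia not p requires not p at some successor in {1}.
        At 1: not p is false.
      So Dia not p is false at 1.
Satisfying worlds: none.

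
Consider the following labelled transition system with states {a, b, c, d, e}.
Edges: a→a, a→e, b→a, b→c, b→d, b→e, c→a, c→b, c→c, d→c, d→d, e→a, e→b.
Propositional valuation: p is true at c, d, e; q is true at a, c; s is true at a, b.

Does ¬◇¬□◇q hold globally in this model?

Yes

Let φ = ¬◇¬□◇q. Evaluate φ at each world:
  a (successors {a, e}): φ is true.
  b (successors {a, c, d, e}): φ is true.
  c (successors {a, b, c}): φ is true.
  d (successors {c, d}): φ is true.
  e (successors {a, b}): φ is true.
For instance, at b:
  At b: ◇¬□◇q is false, so ¬◇¬□◇q is true.
    At b: ◇¬□◇q requires ¬□◇q at some successor in {a, c, d, e}.
      At a: ¬□◇q is false.
      At c: ¬□◇q is false.
      At d: ¬□◇q is false.
      At e: ¬□◇q is false.
    So ◇¬□◇q is false at b.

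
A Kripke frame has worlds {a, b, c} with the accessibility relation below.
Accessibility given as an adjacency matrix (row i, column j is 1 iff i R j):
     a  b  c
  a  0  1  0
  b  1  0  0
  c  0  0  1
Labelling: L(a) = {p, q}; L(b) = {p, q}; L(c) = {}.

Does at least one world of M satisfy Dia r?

Let φ = Dia r. Evaluate φ at each world:
  a (successors {b}): φ is false.
  b (successors {a}): φ is false.
  c (successors {c}): φ is false.
For instance, at c:
  At c: Dia r requires r at some successor in {c}.
    At c: r is false.
  So Dia r is false at c.

No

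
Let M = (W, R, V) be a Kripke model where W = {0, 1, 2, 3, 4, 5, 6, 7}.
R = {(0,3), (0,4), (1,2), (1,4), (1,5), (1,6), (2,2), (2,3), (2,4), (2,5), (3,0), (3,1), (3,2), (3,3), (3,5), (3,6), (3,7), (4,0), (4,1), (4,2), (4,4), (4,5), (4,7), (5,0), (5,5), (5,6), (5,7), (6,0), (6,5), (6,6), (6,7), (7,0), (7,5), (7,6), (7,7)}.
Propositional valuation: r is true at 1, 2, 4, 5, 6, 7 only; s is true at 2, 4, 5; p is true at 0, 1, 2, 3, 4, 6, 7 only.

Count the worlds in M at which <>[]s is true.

Let φ = <>[]s. Evaluate φ at each world:
  0 (successors {3, 4}): φ is false.
  1 (successors {2, 4, 5, 6}): φ is false.
  2 (successors {2, 3, 4, 5}): φ is false.
  3 (successors {0, 1, 2, 3, 5, 6, 7}): φ is false.
  4 (successors {0, 1, 2, 4, 5, 7}): φ is false.
  5 (successors {0, 5, 6, 7}): φ is false.
  6 (successors {0, 5, 6, 7}): φ is false.
  7 (successors {0, 5, 6, 7}): φ is false.
For instance, at 5:
  At 5: <>[]s requires []s at some successor in {0, 5, 6, 7}.
    At 0: []s is false.
    At 5: []s is false.
    At 6: []s is false.
    At 7: []s is false.
  So <>[]s is false at 5.
Satisfying worlds: none.

0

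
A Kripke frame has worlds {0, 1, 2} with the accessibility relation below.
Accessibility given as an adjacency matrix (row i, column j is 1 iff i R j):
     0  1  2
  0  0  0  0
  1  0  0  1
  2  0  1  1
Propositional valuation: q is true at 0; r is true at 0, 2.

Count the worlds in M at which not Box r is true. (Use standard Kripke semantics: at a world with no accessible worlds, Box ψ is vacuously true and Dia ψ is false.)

Recall that Box ψ holds at a world iff ψ holds at every accessible world, and Dia ψ holds iff ψ holds at some accessible world.
Let φ = not Box r. Evaluate φ at each world:
  0 (successors ∅): φ is false.
  1 (successors {2}): φ is false.
  2 (successors {1, 2}): φ is true.
For instance, at 2:
  At 2: Box r is false, so not Box r is true.
    At 2: Box r requires r at every successor {1, 2}.
      r fails at 1, so Box r is false at 2.
Satisfying worlds: {2}

1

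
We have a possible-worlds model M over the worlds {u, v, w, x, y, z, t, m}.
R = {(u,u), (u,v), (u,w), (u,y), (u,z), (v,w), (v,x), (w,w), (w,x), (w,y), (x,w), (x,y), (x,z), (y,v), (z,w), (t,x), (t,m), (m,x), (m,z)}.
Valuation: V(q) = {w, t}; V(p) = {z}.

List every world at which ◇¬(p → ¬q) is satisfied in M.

none

Let φ = ◇¬(p → ¬q). Evaluate φ at each world:
  u (successors {u, v, w, y, z}): φ is false.
  v (successors {w, x}): φ is false.
  w (successors {w, x, y}): φ is false.
  x (successors {w, y, z}): φ is false.
  y (successors {v}): φ is false.
  z (successors {w}): φ is false.
  t (successors {x, m}): φ is false.
  m (successors {x, z}): φ is false.
For instance, at m:
  At m: ◇¬(p → ¬q) requires ¬(p → ¬q) at some successor in {x, z}.
    At x: ¬(p → ¬q) is false.
    At z: ¬(p → ¬q) is false.
  So ◇¬(p → ¬q) is false at m.
Satisfying worlds: none.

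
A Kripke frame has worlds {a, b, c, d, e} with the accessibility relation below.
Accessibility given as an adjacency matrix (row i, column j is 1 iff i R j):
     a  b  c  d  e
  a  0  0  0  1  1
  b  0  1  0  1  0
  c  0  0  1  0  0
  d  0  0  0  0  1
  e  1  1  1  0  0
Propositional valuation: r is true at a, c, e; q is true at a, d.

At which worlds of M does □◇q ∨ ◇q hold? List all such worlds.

a, b, d, e

Let φ = □◇q ∨ ◇q. Evaluate φ at each world:
  a (successors {d, e}): φ is true.
  b (successors {b, d}): φ is true.
  c (successors {c}): φ is false.
  d (successors {e}): φ is true.
  e (successors {a, b, c}): φ is true.
For instance, at e:
  At e: □◇q is false, ◇q is true, so □◇q ∨ ◇q is true.
    At e: □◇q requires ◇q at every successor {a, b, c}.
      ◇q fails at c, so □◇q is false at e.
    At e: ◇q requires q at some successor in {a, b, c}.
      q holds at a, so ◇q is true at e.
Satisfying worlds: {a, b, d, e}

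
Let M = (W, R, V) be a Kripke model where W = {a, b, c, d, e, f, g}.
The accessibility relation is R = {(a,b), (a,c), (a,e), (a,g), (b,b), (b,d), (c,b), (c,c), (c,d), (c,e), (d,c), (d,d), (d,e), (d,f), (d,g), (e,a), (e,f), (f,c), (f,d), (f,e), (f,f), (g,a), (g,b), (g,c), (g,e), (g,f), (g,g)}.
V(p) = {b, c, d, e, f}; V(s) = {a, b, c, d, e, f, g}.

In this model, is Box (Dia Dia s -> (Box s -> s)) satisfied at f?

Yes

At f: Box (Dia Dia s -> (Box s -> s)) requires Dia Dia s -> (Box s -> s) at every successor {c, d, e, f}.
  At c: Dia Dia s -> (Box s -> s) is true.
  At d: Dia Dia s -> (Box s -> s) is true.
  At e: Dia Dia s -> (Box s -> s) is true.
  At f: Dia Dia s -> (Box s -> s) is true.
So Box (Dia Dia s -> (Box s -> s)) is true at f.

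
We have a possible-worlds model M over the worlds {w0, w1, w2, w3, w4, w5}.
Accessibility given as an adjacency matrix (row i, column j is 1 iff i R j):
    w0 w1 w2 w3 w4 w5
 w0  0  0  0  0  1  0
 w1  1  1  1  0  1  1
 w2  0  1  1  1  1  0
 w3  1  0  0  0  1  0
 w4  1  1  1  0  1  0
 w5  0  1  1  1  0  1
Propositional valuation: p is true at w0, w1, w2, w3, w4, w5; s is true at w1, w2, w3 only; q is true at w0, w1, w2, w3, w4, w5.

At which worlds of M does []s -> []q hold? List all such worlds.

w0, w1, w2, w3, w4, w5

Let φ = []s -> []q. Evaluate φ at each world:
  w0 (successors {w4}): φ is true.
  w1 (successors {w0, w1, w2, w4, w5}): φ is true.
  w2 (successors {w1, w2, w3, w4}): φ is true.
  w3 (successors {w0, w4}): φ is true.
  w4 (successors {w0, w1, w2, w4}): φ is true.
  w5 (successors {w1, w2, w3, w5}): φ is true.
For instance, at w1:
  At w1: []s is false, []q is true, so []s -> []q is true.
    At w1: []s requires s at every successor {w0, w1, w2, w4, w5}.
      s fails at w0, so []s is false at w1.
    At w1: []q requires q at every successor {w0, w1, w2, w4, w5}.
      At w0: q is true.
      At w1: q is true.
      At w2: q is true.
      At w4: q is true.
      At w5: q is true.
    So []q is true at w1.
Satisfying worlds: {w0, w1, w2, w3, w4, w5}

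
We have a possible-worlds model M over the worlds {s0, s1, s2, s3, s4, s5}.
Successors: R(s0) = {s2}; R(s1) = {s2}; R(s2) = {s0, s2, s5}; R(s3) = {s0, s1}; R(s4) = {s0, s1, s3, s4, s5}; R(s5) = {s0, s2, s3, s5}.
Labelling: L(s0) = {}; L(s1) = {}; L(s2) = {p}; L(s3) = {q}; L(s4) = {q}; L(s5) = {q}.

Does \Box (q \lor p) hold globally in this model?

Recall that \Box ψ holds at a world iff ψ holds at every accessible world, and \Diamond ψ holds iff ψ holds at some accessible world.
Let φ = \Box (q \lor p). Evaluate φ at each world:
  s0 (successors {s2}): φ is true.
  s1 (successors {s2}): φ is true.
  s2 (successors {s0, s2, s5}): φ is false.
  s3 (successors {s0, s1}): φ is false.
  s4 (successors {s0, s1, s3, s4, s5}): φ is false.
  s5 (successors {s0, s2, s3, s5}): φ is false.
Detail at s2 (counterexample):
  At s2: \Box (q \lor p) requires q \lor p at every successor {s0, s2, s5}.
    q \lor p fails at s0, so \Box (q \lor p) is false at s2.

No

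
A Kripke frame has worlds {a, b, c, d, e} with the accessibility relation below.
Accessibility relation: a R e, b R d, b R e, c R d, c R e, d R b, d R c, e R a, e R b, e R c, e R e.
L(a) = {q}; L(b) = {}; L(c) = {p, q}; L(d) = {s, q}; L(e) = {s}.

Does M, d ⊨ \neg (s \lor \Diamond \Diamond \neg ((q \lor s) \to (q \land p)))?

No

At d: s \lor \Diamond \Diamond \neg ((q \lor s) \to (q \land p)) is true, so \neg (s \lor \Diamond \Diamond \neg ((q \lor s) \to (q \land p))) is false.
  At d: s is true, \Diamond \Diamond \neg ((q \lor s) \to (q \land p)) is true, so s \lor \Diamond \Diamond \neg ((q \lor s) \to (q \land p)) is true.
    At d: \Diamond \Diamond \neg ((q \lor s) \to (q \land p)) requires \Diamond \neg ((q \lor s) \to (q \land p)) at some successor in {b, c}.
      \Diamond \neg ((q \lor s) \to (q \land p)) holds at b, so \Diamond \Diamond \neg ((q \lor s) \to (q \land p)) is true at d.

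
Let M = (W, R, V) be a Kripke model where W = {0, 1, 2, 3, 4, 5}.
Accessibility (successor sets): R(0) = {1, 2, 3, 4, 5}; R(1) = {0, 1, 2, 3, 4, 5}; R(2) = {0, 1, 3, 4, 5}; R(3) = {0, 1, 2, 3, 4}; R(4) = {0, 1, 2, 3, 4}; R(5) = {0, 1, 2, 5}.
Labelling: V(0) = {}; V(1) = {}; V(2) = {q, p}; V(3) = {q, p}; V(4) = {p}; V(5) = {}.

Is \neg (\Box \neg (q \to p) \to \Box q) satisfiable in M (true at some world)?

Let φ = \neg (\Box \neg (q \to p) \to \Box q). Evaluate φ at each world:
  0 (successors {1, 2, 3, 4, 5}): φ is false.
  1 (successors {0, 1, 2, 3, 4, 5}): φ is false.
  2 (successors {0, 1, 3, 4, 5}): φ is false.
  3 (successors {0, 1, 2, 3, 4}): φ is false.
  4 (successors {0, 1, 2, 3, 4}): φ is false.
  5 (successors {0, 1, 2, 5}): φ is false.
For instance, at 0:
  At 0: \Box \neg (q \to p) \to \Box q is true, so \neg (\Box \neg (q \to p) \to \Box q) is false.
    At 0: \Box \neg (q \to p) is false, \Box q is false, so \Box \neg (q \to p) \to \Box q is true.
      At 0: \Box \neg (q \to p) requires \neg (q \to p) at every successor {1, 2, 3, 4, 5}.
        \neg (q \to p) fails at 1, so \Box \neg (q \to p) is false at 0.
      At 0: \Box q requires q at every successor {1, 2, 3, 4, 5}.
        q fails at 1, so \Box q is false at 0.

No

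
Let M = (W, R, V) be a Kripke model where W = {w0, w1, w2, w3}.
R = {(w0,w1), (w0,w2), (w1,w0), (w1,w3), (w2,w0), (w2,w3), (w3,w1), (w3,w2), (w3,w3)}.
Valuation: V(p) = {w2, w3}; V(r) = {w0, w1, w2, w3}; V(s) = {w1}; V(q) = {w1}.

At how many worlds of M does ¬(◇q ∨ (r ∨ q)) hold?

0

Let φ = ¬(◇q ∨ (r ∨ q)). Evaluate φ at each world:
  w0 (successors {w1, w2}): φ is false.
  w1 (successors {w0, w3}): φ is false.
  w2 (successors {w0, w3}): φ is false.
  w3 (successors {w1, w2, w3}): φ is false.
For instance, at w0:
  At w0: ◇q ∨ (r ∨ q) is true, so ¬(◇q ∨ (r ∨ q)) is false.
    At w0: ◇q is true, r ∨ q is true, so ◇q ∨ (r ∨ q) is true.
      At w0: ◇q requires q at some successor in {w1, w2}.
        q holds at w1, so ◇q is true at w0.
Satisfying worlds: none.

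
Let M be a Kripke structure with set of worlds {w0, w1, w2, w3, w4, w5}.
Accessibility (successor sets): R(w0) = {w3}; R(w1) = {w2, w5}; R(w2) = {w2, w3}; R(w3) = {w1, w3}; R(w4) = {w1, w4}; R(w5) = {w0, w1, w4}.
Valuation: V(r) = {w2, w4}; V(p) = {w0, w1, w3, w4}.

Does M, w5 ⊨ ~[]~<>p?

Yes

Recall that []ψ holds at a world iff ψ holds at every accessible world, and <>ψ holds iff ψ holds at some accessible world.
At w5: []~<>p is false, so ~[]~<>p is true.
  At w5: []~<>p requires ~<>p at every successor {w0, w1, w4}.
    ~<>p fails at w0, so []~<>p is false at w5.
      At w0: <>p is true, so ~<>p is false.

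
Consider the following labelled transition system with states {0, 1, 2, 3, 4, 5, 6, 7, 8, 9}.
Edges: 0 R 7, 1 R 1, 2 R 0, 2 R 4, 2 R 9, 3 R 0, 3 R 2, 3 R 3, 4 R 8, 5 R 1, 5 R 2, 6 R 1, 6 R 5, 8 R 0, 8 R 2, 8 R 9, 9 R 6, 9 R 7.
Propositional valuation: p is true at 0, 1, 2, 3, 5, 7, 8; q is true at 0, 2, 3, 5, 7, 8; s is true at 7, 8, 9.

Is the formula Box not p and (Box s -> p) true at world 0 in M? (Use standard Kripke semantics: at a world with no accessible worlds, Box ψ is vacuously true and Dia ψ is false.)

At 0: Box not p is false, Box s -> p is true, so Box not p and (Box s -> p) is false.
  At 0: Box not p requires not p at every successor {7}.
    not p fails at 7, so Box not p is false at 0.
  At 0: Box s is true, p is true, so Box s -> p is true.
    At 0: Box s requires s at every successor {7}.
      At 7: s is true.
    So Box s is true at 0.

No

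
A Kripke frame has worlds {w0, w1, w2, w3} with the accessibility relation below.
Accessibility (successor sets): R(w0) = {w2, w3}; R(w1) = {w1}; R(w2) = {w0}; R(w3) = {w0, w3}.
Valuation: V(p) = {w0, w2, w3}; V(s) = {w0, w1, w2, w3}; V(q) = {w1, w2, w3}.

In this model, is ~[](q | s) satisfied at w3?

No

At w3: [](q | s) is true, so ~[](q | s) is false.
  At w3: [](q | s) requires q | s at every successor {w0, w3}.
    At w0: q | s is true.
    At w3: q | s is true.
  So [](q | s) is true at w3.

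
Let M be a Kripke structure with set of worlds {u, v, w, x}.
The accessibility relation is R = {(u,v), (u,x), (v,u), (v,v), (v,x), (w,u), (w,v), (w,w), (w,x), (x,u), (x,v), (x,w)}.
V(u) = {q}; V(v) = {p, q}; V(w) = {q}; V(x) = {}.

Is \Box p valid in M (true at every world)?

No

Let φ = \Box p. Evaluate φ at each world:
  u (successors {v, x}): φ is false.
  v (successors {u, v, x}): φ is false.
  w (successors {u, v, w, x}): φ is false.
  x (successors {u, v, w}): φ is false.
Detail at u (counterexample):
  At u: \Box p requires p at every successor {v, x}.
    p fails at x, so \Box p is false at u.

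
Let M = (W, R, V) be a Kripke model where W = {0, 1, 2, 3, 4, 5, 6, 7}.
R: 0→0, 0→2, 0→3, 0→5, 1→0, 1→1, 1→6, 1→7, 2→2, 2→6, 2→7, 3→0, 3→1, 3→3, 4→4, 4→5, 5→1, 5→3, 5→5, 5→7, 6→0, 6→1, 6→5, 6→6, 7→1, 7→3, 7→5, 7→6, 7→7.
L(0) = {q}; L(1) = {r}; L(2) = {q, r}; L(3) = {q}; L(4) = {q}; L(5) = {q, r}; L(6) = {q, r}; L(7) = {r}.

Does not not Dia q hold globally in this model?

Recall that Dia ψ holds at a world iff ψ holds at some accessible world.
Let φ = not not Dia q. Evaluate φ at each world:
  0 (successors {0, 2, 3, 5}): φ is true.
  1 (successors {0, 1, 6, 7}): φ is true.
  2 (successors {2, 6, 7}): φ is true.
  3 (successors {0, 1, 3}): φ is true.
  4 (successors {4, 5}): φ is true.
  5 (successors {1, 3, 5, 7}): φ is true.
  6 (successors {0, 1, 5, 6}): φ is true.
  7 (successors {1, 3, 5, 6, 7}): φ is true.
For instance, at 7:
  At 7: not Dia q is false, so not not Dia q is true.
    At 7: Dia q is true, so not Dia q is false.
      At 7: Dia q requires q at some successor in {1, 3, 5, 6, 7}.
        q holds at 3, so Dia q is true at 7.

Yes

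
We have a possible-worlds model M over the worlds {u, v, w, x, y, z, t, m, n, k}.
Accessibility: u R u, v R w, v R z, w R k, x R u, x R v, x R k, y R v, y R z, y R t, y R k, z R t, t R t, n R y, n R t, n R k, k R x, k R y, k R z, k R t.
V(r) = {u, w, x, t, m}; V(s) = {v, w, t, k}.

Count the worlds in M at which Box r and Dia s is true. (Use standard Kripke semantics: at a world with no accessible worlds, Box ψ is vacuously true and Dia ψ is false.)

Let φ = Box r and Dia s. Evaluate φ at each world:
  u (successors {u}): φ is false.
  v (successors {w, z}): φ is false.
  w (successors {k}): φ is false.
  x (successors {u, v, k}): φ is false.
  y (successors {v, z, t, k}): φ is false.
  z (successors {t}): φ is true.
  t (successors {t}): φ is true.
  m (successors ∅): φ is false.
  n (successors {y, t, k}): φ is false.
  k (successors {x, y, z, t}): φ is false.
For instance, at n:
  At n: Box r is false, Dia s is true, so Box r and Dia s is false.
    At n: Box r requires r at every successor {y, t, k}.
      r fails at y, so Box r is false at n.
    At n: Dia s requires s at some successor in {y, t, k}.
      s holds at t, so Dia s is true at n.
Satisfying worlds: {z, t}

2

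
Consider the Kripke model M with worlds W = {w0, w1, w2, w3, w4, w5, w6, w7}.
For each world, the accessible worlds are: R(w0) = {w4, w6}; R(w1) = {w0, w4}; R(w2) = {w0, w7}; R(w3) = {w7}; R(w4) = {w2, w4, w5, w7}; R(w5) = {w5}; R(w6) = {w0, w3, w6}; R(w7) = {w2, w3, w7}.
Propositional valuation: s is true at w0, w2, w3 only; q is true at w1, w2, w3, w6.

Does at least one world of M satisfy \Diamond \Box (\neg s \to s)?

No

Recall that \Box ψ holds at a world iff ψ holds at every accessible world, and \Diamond ψ holds iff ψ holds at some accessible world.
Let φ = \Diamond \Box (\neg s \to s). Evaluate φ at each world:
  w0 (successors {w4, w6}): φ is false.
  w1 (successors {w0, w4}): φ is false.
  w2 (successors {w0, w7}): φ is false.
  w3 (successors {w7}): φ is false.
  w4 (successors {w2, w4, w5, w7}): φ is false.
  w5 (successors {w5}): φ is false.
  w6 (successors {w0, w3, w6}): φ is false.
  w7 (successors {w2, w3, w7}): φ is false.
For instance, at w2:
  At w2: \Diamond \Box (\neg s \to s) requires \Box (\neg s \to s) at some successor in {w0, w7}.
    At w0: \Box (\neg s \to s) is false.
    At w7: \Box (\neg s \to s) is false.
  So \Diamond \Box (\neg s \to s) is false at w2.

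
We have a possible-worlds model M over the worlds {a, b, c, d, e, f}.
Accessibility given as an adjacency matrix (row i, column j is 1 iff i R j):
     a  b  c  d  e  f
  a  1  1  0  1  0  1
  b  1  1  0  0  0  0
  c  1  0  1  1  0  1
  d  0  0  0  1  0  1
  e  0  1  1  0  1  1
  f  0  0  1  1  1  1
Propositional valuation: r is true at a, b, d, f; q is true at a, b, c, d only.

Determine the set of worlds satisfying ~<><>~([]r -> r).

Let φ = ~<><>~([]r -> r). Evaluate φ at each world:
  a (successors {a, b, d, f}): φ is true.
  b (successors {a, b}): φ is true.
  c (successors {a, c, d, f}): φ is true.
  d (successors {d, f}): φ is true.
  e (successors {b, c, e, f}): φ is true.
  f (successors {c, d, e, f}): φ is true.
For instance, at e:
  At e: <><>~([]r -> r) is false, so ~<><>~([]r -> r) is true.
    At e: <><>~([]r -> r) requires <>~([]r -> r) at some successor in {b, c, e, f}.
      At b: <>~([]r -> r) is false.
      At c: <>~([]r -> r) is false.
      At e: <>~([]r -> r) is false.
      At f: <>~([]r -> r) is false.
    So <><>~([]r -> r) is false at e.
Satisfying worlds: {a, b, c, d, e, f}

a, b, c, d, e, f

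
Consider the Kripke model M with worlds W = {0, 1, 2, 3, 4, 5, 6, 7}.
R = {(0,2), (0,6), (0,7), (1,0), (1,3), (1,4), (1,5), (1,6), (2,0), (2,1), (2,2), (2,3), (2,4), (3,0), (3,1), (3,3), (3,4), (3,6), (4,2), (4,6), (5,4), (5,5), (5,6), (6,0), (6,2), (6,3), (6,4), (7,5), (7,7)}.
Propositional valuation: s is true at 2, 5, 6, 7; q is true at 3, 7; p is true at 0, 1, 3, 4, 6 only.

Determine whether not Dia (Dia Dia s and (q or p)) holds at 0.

At 0: Dia (Dia Dia s and (q or p)) is true, so not Dia (Dia Dia s and (q or p)) is false.
  At 0: Dia (Dia Dia s and (q or p)) requires Dia Dia s and (q or p) at some successor in {2, 6, 7}.
    Dia Dia s and (q or p) holds at 6, so Dia (Dia Dia s and (q or p)) is true at 0.
      At 6: Dia Dia s is true, q or p is true, so Dia Dia s and (q or p) is true.

No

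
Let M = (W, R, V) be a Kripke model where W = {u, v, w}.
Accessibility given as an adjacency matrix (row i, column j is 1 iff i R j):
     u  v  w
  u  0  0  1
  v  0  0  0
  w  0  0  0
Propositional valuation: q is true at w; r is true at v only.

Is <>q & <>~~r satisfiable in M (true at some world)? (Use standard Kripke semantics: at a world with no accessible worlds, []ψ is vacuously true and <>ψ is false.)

No

Let φ = <>q & <>~~r. Evaluate φ at each world:
  u (successors {w}): φ is false.
  v (successors ∅): φ is false.
  w (successors ∅): φ is false.
For instance, at u:
  At u: <>q is true, <>~~r is false, so <>q & <>~~r is false.
    At u: <>q requires q at some successor in {w}.
      q holds at w, so <>q is true at u.
    At u: <>~~r requires ~~r at some successor in {w}.
      At w: ~~r is false.
    So <>~~r is false at u.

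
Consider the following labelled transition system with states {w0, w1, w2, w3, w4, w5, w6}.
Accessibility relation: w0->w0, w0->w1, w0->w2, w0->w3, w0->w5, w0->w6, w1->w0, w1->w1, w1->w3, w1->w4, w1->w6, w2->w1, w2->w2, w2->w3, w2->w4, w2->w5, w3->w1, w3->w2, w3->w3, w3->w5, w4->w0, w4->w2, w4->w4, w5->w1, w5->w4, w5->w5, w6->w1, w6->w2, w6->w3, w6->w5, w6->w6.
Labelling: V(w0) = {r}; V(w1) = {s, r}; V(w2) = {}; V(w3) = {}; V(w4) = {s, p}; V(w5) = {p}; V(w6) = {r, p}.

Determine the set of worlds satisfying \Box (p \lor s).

Recall that \Box ψ holds at a world iff ψ holds at every accessible world, and \Diamond ψ holds iff ψ holds at some accessible world.
Let φ = \Box (p \lor s). Evaluate φ at each world:
  w0 (successors {w0, w1, w2, w3, w5, w6}): φ is false.
  w1 (successors {w0, w1, w3, w4, w6}): φ is false.
  w2 (successors {w1, w2, w3, w4, w5}): φ is false.
  w3 (successors {w1, w2, w3, w5}): φ is false.
  w4 (successors {w0, w2, w4}): φ is false.
  w5 (successors {w1, w4, w5}): φ is true.
  w6 (successors {w1, w2, w3, w5, w6}): φ is false.
For instance, at w4:
  At w4: \Box (p \lor s) requires p \lor s at every successor {w0, w2, w4}.
    p \lor s fails at w0, so \Box (p \lor s) is false at w4.
Satisfying worlds: {w5}

w5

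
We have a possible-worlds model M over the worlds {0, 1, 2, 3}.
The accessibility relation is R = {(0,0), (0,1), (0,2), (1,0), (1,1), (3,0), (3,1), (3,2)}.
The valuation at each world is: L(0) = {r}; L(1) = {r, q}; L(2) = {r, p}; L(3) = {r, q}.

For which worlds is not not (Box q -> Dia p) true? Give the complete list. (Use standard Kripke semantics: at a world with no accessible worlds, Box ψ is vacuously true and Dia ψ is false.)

Let φ = not not (Box q -> Dia p). Evaluate φ at each world:
  0 (successors {0, 1, 2}): φ is true.
  1 (successors {0, 1}): φ is true.
  2 (successors ∅): φ is false.
  3 (successors {0, 1, 2}): φ is true.
For instance, at 3:
  At 3: not (Box q -> Dia p) is false, so not not (Box q -> Dia p) is true.
    At 3: Box q -> Dia p is true, so not (Box q -> Dia p) is false.
      At 3: Box q is false, Dia p is true, so Box q -> Dia p is true.
Satisfying worlds: {0, 1, 3}

0, 1, 3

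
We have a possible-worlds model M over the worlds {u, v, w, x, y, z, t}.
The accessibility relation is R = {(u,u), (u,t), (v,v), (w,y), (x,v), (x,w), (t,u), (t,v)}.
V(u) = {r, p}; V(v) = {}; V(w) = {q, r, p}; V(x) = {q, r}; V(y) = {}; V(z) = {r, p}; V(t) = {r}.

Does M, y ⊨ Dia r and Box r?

No

At y: Dia r is false, Box r is true, so Dia r and Box r is false.
  At y: no accessible worlds, so Dia r is false.
  At y: no accessible worlds, so Box r holds vacuously.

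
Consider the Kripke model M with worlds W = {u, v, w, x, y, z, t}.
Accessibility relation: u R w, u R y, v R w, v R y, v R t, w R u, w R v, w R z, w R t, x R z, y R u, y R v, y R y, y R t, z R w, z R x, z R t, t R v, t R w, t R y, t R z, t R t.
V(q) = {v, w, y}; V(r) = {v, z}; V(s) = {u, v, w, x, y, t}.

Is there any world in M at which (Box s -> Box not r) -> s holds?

Recall that Box ψ holds at a world iff ψ holds at every accessible world, and Dia ψ holds iff ψ holds at some accessible world.
Let φ = (Box s -> Box not r) -> s. Evaluate φ at each world:
  u (successors {w, y}): φ is true.
  v (successors {w, y, t}): φ is true.
  w (successors {u, v, z, t}): φ is true.
  x (successors {z}): φ is true.
  y (successors {u, v, y, t}): φ is true.
  z (successors {w, x, t}): φ is false.
  t (successors {v, w, y, z, t}): φ is true.
Detail at u (witness):
  At u: Box s -> Box not r is true, s is true, so (Box s -> Box not r) -> s is true.
    At u: Box s is true, Box not r is true, so Box s -> Box not r is true.
      At u: Box s requires s at every successor {w, y}.
        At w: s is true.
        At y: s is true.
      So Box s is true at u.
      At u: Box not r requires not r at every successor {w, y}.
        At w: not r is true.
        At y: not r is true.
      So Box not r is true at u.

Yes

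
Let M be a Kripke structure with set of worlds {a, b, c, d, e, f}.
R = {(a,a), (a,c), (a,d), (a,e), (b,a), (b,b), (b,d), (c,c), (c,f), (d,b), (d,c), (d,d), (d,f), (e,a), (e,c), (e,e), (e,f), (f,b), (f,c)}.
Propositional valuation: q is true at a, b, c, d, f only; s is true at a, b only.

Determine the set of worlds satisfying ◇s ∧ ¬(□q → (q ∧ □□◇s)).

b, d, f

Let φ = ◇s ∧ ¬(□q → (q ∧ □□◇s)). Evaluate φ at each world:
  a (successors {a, c, d, e}): φ is false.
  b (successors {a, b, d}): φ is true.
  c (successors {c, f}): φ is false.
  d (successors {b, c, d, f}): φ is true.
  e (successors {a, c, e, f}): φ is false.
  f (successors {b, c}): φ is true.
For instance, at d:
  At d: ◇s is true, ¬(□q → (q ∧ □□◇s)) is true, so ◇s ∧ ¬(□q → (q ∧ □□◇s)) is true.
    At d: ◇s requires s at some successor in {b, c, d, f}.
      s holds at b, so ◇s is true at d.
    At d: □q → (q ∧ □□◇s) is false, so ¬(□q → (q ∧ □□◇s)) is true.
      At d: □q is true, q ∧ □□◇s is false, so □q → (q ∧ □□◇s) is false.
Satisfying worlds: {b, d, f}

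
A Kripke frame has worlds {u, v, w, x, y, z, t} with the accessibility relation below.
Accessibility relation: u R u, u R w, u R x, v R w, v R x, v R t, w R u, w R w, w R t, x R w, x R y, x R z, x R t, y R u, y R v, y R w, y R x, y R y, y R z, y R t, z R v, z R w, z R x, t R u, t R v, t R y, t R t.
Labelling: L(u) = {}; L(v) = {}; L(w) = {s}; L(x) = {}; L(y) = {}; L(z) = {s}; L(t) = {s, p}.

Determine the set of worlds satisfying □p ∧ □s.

Let φ = □p ∧ □s. Evaluate φ at each world:
  u (successors {u, w, x}): φ is false.
  v (successors {w, x, t}): φ is false.
  w (successors {u, w, t}): φ is false.
  x (successors {w, y, z, t}): φ is false.
  y (successors {u, v, w, x, y, z, t}): φ is false.
  z (successors {v, w, x}): φ is false.
  t (successors {u, v, y, t}): φ is false.
For instance, at z:
  At z: □p is false, □s is false, so □p ∧ □s is false.
    At z: □p requires p at every successor {v, w, x}.
      p fails at v, so □p is false at z.
    At z: □s requires s at every successor {v, w, x}.
      s fails at v, so □s is false at z.
Satisfying worlds: none.

none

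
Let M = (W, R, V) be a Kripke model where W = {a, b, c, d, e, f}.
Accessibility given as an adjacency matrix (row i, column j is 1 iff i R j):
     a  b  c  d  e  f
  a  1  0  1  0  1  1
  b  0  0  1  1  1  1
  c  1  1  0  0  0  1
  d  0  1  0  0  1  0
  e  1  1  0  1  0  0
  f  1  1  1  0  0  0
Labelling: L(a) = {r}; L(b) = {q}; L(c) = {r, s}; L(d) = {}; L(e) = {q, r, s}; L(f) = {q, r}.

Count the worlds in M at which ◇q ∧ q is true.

Let φ = ◇q ∧ q. Evaluate φ at each world:
  a (successors {a, c, e, f}): φ is false.
  b (successors {c, d, e, f}): φ is true.
  c (successors {a, b, f}): φ is false.
  d (successors {b, e}): φ is false.
  e (successors {a, b, d}): φ is true.
  f (successors {a, b, c}): φ is true.
For instance, at a:
  At a: ◇q is true, q is false, so ◇q ∧ q is false.
    At a: ◇q requires q at some successor in {a, c, e, f}.
      q holds at e, so ◇q is true at a.
Satisfying worlds: {b, e, f}

3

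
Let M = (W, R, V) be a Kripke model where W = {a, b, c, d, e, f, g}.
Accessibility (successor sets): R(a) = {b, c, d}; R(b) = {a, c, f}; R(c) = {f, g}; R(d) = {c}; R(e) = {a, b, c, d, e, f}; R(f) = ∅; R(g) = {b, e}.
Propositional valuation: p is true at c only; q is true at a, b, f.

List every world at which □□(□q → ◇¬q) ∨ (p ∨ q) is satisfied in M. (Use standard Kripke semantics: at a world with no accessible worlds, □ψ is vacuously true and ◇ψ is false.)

Let φ = □□(□q → ◇¬q) ∨ (p ∨ q). Evaluate φ at each world:
  a (successors {b, c, d}): φ is true.
  b (successors {a, c, f}): φ is true.
  c (successors {f, g}): φ is true.
  d (successors {c}): φ is false.
  e (successors {a, b, c, d, e, f}): φ is false.
  f (successors ∅): φ is true.
  g (successors {b, e}): φ is false.
For instance, at b:
  At b: □□(□q → ◇¬q) is false, p ∨ q is true, so □□(□q → ◇¬q) ∨ (p ∨ q) is true.
    At b: □□(□q → ◇¬q) requires □(□q → ◇¬q) at every successor {a, c, f}.
      □(□q → ◇¬q) fails at c, so □□(□q → ◇¬q) is false at b.
Satisfying worlds: {a, b, c, f}

a, b, c, f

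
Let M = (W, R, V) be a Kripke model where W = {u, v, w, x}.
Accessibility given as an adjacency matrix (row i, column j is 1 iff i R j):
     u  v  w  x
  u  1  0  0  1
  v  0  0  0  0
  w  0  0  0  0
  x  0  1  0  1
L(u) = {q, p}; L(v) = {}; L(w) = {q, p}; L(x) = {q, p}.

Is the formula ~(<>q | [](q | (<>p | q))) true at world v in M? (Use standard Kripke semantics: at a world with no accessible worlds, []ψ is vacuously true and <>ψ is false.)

Recall that []ψ holds at a world iff ψ holds at every accessible world, and <>ψ holds iff ψ holds at some accessible world.
At v: <>q | [](q | (<>p | q)) is true, so ~(<>q | [](q | (<>p | q))) is false.
  At v: <>q is false, [](q | (<>p | q)) is true, so <>q | [](q | (<>p | q)) is true.
    At v: no accessible worlds, so <>q is false.
    At v: no accessible worlds, so [](q | (<>p | q)) holds vacuously.

No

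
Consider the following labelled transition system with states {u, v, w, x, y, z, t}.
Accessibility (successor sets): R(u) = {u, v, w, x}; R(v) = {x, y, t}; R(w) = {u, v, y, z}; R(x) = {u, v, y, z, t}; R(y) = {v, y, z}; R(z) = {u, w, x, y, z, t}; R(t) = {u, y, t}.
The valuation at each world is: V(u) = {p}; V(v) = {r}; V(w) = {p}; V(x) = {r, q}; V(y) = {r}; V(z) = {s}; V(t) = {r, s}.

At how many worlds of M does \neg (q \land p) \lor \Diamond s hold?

Recall that \Diamond ψ holds at a world iff ψ holds at some accessible world.
Let φ = \neg (q \land p) \lor \Diamond s. Evaluate φ at each world:
  u (successors {u, v, w, x}): φ is true.
  v (successors {x, y, t}): φ is true.
  w (successors {u, v, y, z}): φ is true.
  x (successors {u, v, y, z, t}): φ is true.
  y (successors {v, y, z}): φ is true.
  z (successors {u, w, x, y, z, t}): φ is true.
  t (successors {u, y, t}): φ is true.
For instance, at t:
  At t: \neg (q \land p) is true, \Diamond s is true, so \neg (q \land p) \lor \Diamond s is true.
    At t: \Diamond s requires s at some successor in {u, y, t}.
      s holds at t, so \Diamond s is true at t.
Satisfying worlds: {u, v, w, x, y, z, t}

7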